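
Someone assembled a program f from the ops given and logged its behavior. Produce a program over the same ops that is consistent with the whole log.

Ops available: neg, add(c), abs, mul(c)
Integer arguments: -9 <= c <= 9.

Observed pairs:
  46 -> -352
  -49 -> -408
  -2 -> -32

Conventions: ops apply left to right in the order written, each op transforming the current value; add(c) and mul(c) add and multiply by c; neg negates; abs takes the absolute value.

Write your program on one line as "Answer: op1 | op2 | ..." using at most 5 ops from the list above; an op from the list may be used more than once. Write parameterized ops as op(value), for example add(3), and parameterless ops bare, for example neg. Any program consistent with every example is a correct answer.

add(-3) | add(1) | abs | mul(-8)

Check, running the answer program on each example:
  46 -> 43 -> 44 -> 44 -> -352
  -49 -> -52 -> -51 -> 51 -> -408
  -2 -> -5 -> -4 -> 4 -> -32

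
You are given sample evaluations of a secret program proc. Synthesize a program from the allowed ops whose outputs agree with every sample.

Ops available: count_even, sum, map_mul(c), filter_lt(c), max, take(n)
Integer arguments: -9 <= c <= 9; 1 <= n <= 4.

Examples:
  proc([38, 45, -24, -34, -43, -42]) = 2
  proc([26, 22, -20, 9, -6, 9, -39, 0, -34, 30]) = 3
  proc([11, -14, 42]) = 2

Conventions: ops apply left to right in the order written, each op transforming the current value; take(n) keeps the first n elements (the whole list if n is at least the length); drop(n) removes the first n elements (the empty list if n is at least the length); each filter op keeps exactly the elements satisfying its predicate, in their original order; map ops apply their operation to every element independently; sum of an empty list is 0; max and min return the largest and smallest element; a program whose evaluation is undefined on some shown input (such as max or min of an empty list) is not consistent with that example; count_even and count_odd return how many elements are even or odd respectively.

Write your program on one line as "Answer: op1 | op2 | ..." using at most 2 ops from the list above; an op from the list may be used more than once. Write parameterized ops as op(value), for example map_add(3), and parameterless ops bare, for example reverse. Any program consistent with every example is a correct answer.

take(3) | count_even

Check, running the answer program on each example:
  [38, 45, -24, -34, -43, -42] -> [38, 45, -24] -> 2
  [26, 22, -20, 9, -6, 9, -39, 0, -34, 30] -> [26, 22, -20] -> 3
  [11, -14, 42] -> [11, -14, 42] -> 2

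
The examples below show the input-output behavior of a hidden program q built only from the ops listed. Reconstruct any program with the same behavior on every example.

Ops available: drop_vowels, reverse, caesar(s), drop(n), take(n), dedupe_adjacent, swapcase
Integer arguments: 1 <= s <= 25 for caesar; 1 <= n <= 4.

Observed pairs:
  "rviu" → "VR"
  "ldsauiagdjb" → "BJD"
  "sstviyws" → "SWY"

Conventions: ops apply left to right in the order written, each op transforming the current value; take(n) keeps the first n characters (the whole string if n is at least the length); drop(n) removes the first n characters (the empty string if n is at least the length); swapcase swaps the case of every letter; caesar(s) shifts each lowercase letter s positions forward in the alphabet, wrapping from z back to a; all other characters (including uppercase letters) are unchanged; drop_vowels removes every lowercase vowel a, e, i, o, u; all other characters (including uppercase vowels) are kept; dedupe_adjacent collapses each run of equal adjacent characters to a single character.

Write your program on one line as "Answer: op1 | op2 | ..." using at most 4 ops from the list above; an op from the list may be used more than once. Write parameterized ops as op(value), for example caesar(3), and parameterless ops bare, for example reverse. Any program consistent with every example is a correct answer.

drop_vowels | reverse | swapcase | take(3)

Check, running the answer program on each example:
  "rviu" -> "rv" -> "vr" -> "VR" -> "VR"
  "ldsauiagdjb" -> "ldsgdjb" -> "bjdgsdl" -> "BJDGSDL" -> "BJD"
  "sstviyws" -> "sstvyws" -> "swyvtss" -> "SWYVTSS" -> "SWY"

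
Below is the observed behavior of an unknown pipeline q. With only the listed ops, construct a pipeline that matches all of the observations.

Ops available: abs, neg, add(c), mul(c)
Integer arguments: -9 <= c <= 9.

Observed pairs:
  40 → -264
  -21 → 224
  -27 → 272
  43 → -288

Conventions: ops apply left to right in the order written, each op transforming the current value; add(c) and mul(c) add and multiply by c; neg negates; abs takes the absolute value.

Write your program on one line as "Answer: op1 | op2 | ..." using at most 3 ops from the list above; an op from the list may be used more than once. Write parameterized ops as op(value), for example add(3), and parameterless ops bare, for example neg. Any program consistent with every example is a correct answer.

add(-7) | mul(8) | neg

Check, running the answer program on each example:
  40 -> 33 -> 264 -> -264
  -21 -> -28 -> -224 -> 224
  -27 -> -34 -> -272 -> 272
  43 -> 36 -> 288 -> -288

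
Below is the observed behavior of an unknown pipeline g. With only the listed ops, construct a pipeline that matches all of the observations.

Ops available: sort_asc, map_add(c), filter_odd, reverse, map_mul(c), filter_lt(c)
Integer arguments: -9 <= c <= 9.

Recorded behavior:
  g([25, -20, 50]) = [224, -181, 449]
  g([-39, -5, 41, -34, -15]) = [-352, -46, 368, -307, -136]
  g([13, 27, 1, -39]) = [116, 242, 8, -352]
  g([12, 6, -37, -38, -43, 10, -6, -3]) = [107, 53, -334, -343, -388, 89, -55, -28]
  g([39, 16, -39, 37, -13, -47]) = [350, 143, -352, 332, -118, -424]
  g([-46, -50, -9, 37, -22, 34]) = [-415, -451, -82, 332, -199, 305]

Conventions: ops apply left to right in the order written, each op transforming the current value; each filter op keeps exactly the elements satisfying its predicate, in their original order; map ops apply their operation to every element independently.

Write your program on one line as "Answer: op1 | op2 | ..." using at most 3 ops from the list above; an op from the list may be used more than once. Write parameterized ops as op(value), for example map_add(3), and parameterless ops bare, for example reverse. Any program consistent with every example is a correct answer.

map_mul(9) | map_add(-1)

Check, running the answer program on each example:
  [25, -20, 50] -> [225, -180, 450] -> [224, -181, 449]
  [-39, -5, 41, -34, -15] -> [-351, -45, 369, -306, -135] -> [-352, -46, 368, -307, -136]
  [13, 27, 1, -39] -> [117, 243, 9, -351] -> [116, 242, 8, -352]
  [12, 6, -37, -38, -43, 10, -6, -3] -> [108, 54, -333, -342, -387, 90, -54, -27] -> [107, 53, -334, -343, -388, 89, -55, -28]
  [39, 16, -39, 37, -13, -47] -> [351, 144, -351, 333, -117, -423] -> [350, 143, -352, 332, -118, -424]
  [-46, -50, -9, 37, -22, 34] -> [-414, -450, -81, 333, -198, 306] -> [-415, -451, -82, 332, -199, 305]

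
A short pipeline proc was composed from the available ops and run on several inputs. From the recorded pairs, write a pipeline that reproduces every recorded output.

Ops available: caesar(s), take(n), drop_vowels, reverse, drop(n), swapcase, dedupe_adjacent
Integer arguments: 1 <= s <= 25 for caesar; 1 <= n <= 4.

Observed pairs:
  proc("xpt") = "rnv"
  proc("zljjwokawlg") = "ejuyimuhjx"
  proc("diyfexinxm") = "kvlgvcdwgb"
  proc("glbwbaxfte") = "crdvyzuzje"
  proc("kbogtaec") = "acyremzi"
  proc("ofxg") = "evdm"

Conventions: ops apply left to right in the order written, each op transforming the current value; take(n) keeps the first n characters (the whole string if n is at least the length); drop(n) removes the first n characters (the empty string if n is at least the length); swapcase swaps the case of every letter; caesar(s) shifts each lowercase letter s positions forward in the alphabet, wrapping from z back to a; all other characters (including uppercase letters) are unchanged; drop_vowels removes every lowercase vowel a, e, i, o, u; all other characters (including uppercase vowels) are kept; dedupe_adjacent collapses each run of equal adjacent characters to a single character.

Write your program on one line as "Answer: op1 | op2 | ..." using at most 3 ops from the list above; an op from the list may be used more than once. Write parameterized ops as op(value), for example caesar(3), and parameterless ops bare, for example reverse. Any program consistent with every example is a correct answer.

reverse | dedupe_adjacent | caesar(24)

Check, running the answer program on each example:
  "xpt" -> "tpx" -> "tpx" -> "rnv"
  "zljjwokawlg" -> "glwakowjjlz" -> "glwakowjlz" -> "ejuyimuhjx"
  "diyfexinxm" -> "mxnixefyid" -> "mxnixefyid" -> "kvlgvcdwgb"
  "glbwbaxfte" -> "etfxabwblg" -> "etfxabwblg" -> "crdvyzuzje"
  "kbogtaec" -> "ceatgobk" -> "ceatgobk" -> "acyremzi"
  "ofxg" -> "gxfo" -> "gxfo" -> "evdm"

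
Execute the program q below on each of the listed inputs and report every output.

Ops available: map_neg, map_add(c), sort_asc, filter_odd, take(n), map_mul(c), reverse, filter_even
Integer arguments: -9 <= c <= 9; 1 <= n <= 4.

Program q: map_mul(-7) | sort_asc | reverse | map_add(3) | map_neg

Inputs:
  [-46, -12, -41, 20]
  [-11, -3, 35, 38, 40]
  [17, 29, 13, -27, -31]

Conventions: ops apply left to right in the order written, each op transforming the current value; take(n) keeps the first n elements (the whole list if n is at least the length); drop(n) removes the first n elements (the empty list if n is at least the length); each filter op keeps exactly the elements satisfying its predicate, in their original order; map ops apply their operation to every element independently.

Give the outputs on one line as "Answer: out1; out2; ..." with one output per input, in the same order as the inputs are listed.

Execution, op by op:
  [-46, -12, -41, 20] -> [322, 84, 287, -140] -> [-140, 84, 287, 322] -> [322, 287, 84, -140] -> [325, 290, 87, -137] -> [-325, -290, -87, 137]
  [-11, -3, 35, 38, 40] -> [77, 21, -245, -266, -280] -> [-280, -266, -245, 21, 77] -> [77, 21, -245, -266, -280] -> [80, 24, -242, -263, -277] -> [-80, -24, 242, 263, 277]
  [17, 29, 13, -27, -31] -> [-119, -203, -91, 189, 217] -> [-203, -119, -91, 189, 217] -> [217, 189, -91, -119, -203] -> [220, 192, -88, -116, -200] -> [-220, -192, 88, 116, 200]

[-325, -290, -87, 137]; [-80, -24, 242, 263, 277]; [-220, -192, 88, 116, 200]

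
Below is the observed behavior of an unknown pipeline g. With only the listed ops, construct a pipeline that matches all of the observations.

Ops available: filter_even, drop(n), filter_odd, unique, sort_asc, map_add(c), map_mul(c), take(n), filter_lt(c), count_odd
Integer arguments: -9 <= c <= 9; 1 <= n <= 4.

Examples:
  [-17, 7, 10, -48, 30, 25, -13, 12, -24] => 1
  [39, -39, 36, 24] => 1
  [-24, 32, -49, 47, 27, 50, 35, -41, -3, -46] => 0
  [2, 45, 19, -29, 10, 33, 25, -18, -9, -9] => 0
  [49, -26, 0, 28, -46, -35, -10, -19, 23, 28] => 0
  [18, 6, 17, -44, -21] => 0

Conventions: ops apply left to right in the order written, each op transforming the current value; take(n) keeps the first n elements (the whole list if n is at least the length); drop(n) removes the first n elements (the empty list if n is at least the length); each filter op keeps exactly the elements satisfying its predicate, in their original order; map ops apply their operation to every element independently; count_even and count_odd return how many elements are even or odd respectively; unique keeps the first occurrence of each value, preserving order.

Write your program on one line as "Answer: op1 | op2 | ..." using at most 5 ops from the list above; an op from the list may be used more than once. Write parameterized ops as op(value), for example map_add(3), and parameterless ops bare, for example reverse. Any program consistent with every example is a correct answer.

map_add(-6) | take(2) | filter_lt(-1) | map_add(2) | count_odd

Check, running the answer program on each example:
  [-17, 7, 10, -48, 30, 25, -13, 12, -24] -> [-23, 1, 4, -54, 24, 19, -19, 6, -30] -> [-23, 1] -> [-23] -> [-21] -> 1
  [39, -39, 36, 24] -> [33, -45, 30, 18] -> [33, -45] -> [-45] -> [-43] -> 1
  [-24, 32, -49, 47, 27, 50, 35, -41, -3, -46] -> [-30, 26, -55, 41, 21, 44, 29, -47, -9, -52] -> [-30, 26] -> [-30] -> [-28] -> 0
  [2, 45, 19, -29, 10, 33, 25, -18, -9, -9] -> [-4, 39, 13, -35, 4, 27, 19, -24, -15, -15] -> [-4, 39] -> [-4] -> [-2] -> 0
  [49, -26, 0, 28, -46, -35, -10, -19, 23, 28] -> [43, -32, -6, 22, -52, -41, -16, -25, 17, 22] -> [43, -32] -> [-32] -> [-30] -> 0
  [18, 6, 17, -44, -21] -> [12, 0, 11, -50, -27] -> [12, 0] -> [] -> [] -> 0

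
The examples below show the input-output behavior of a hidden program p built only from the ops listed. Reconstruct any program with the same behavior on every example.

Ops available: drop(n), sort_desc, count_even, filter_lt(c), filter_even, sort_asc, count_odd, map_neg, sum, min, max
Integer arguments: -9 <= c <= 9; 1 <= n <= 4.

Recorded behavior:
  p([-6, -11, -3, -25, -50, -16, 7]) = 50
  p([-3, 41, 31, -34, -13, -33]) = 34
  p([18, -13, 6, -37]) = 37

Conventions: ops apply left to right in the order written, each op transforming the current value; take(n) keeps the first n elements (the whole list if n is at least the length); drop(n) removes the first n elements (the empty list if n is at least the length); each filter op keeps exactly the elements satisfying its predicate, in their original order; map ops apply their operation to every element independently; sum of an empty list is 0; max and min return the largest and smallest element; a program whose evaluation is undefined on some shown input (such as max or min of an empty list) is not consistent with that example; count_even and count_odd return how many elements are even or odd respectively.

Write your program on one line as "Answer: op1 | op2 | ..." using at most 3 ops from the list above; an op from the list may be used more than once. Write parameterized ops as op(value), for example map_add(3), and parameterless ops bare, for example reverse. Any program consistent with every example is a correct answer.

sort_asc | map_neg | max

Check, running the answer program on each example:
  [-6, -11, -3, -25, -50, -16, 7] -> [-50, -25, -16, -11, -6, -3, 7] -> [50, 25, 16, 11, 6, 3, -7] -> 50
  [-3, 41, 31, -34, -13, -33] -> [-34, -33, -13, -3, 31, 41] -> [34, 33, 13, 3, -31, -41] -> 34
  [18, -13, 6, -37] -> [-37, -13, 6, 18] -> [37, 13, -6, -18] -> 37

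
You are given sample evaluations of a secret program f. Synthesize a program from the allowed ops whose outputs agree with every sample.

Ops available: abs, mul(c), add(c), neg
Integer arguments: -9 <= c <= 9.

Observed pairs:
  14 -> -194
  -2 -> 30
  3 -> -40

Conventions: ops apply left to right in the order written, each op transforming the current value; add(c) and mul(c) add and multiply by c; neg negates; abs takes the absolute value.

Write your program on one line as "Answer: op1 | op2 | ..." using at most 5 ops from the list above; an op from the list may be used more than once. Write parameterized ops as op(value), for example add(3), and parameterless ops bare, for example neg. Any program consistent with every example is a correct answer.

mul(7) | neg | add(1) | mul(2)

Check, running the answer program on each example:
  14 -> 98 -> -98 -> -97 -> -194
  -2 -> -14 -> 14 -> 15 -> 30
  3 -> 21 -> -21 -> -20 -> -40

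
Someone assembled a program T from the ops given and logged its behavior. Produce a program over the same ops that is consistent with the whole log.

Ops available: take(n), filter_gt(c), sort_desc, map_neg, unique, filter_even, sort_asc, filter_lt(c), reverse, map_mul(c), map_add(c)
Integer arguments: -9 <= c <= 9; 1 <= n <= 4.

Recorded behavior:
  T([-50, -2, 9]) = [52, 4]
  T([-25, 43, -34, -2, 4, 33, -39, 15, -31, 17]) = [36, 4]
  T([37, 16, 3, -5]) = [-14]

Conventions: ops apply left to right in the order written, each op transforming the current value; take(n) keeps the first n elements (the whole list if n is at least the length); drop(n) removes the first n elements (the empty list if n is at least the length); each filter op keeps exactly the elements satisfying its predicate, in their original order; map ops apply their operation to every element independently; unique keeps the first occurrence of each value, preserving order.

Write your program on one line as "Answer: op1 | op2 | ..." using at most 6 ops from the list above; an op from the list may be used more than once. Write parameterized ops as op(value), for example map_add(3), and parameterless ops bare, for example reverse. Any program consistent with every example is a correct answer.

map_add(-2) | map_neg | filter_even | map_add(4) | take(2) | map_add(-4)

Check, running the answer program on each example:
  [-50, -2, 9] -> [-52, -4, 7] -> [52, 4, -7] -> [52, 4] -> [56, 8] -> [56, 8] -> [52, 4]
  [-25, 43, -34, -2, 4, 33, -39, 15, -31, 17] -> [-27, 41, -36, -4, 2, 31, -41, 13, -33, 15] -> [27, -41, 36, 4, -2, -31, 41, -13, 33, -15] -> [36, 4, -2] -> [40, 8, 2] -> [40, 8] -> [36, 4]
  [37, 16, 3, -5] -> [35, 14, 1, -7] -> [-35, -14, -1, 7] -> [-14] -> [-10] -> [-10] -> [-14]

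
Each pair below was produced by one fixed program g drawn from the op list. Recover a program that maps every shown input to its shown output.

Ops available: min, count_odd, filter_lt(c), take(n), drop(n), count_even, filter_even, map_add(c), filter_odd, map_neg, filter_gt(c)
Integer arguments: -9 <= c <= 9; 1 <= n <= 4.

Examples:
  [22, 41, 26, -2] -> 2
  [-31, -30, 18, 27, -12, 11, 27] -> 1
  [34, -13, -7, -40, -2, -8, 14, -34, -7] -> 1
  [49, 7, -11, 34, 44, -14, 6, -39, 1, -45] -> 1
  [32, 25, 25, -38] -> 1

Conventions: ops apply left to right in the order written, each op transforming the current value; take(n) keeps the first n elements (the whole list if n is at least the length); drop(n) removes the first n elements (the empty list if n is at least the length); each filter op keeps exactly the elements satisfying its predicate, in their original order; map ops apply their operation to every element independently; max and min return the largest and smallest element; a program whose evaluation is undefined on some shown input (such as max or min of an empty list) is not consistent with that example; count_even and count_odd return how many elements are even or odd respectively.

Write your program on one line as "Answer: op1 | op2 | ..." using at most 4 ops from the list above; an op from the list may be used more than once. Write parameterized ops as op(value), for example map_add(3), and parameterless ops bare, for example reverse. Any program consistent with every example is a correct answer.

take(4) | map_add(-2) | filter_gt(6) | count_even

Check, running the answer program on each example:
  [22, 41, 26, -2] -> [22, 41, 26, -2] -> [20, 39, 24, -4] -> [20, 39, 24] -> 2
  [-31, -30, 18, 27, -12, 11, 27] -> [-31, -30, 18, 27] -> [-33, -32, 16, 25] -> [16, 25] -> 1
  [34, -13, -7, -40, -2, -8, 14, -34, -7] -> [34, -13, -7, -40] -> [32, -15, -9, -42] -> [32] -> 1
  [49, 7, -11, 34, 44, -14, 6, -39, 1, -45] -> [49, 7, -11, 34] -> [47, 5, -13, 32] -> [47, 32] -> 1
  [32, 25, 25, -38] -> [32, 25, 25, -38] -> [30, 23, 23, -40] -> [30, 23, 23] -> 1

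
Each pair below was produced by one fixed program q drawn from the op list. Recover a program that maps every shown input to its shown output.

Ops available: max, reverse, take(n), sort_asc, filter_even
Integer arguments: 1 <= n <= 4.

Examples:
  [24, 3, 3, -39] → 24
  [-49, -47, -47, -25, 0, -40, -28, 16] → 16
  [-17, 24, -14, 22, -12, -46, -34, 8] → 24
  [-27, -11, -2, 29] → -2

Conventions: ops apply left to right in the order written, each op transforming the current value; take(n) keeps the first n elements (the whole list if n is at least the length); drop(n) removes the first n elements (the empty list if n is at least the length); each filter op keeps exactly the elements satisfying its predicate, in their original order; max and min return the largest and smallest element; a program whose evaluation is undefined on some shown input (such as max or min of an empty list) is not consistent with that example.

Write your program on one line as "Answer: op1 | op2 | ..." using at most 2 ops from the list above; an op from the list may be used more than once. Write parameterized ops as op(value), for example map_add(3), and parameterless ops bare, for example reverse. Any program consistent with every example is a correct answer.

filter_even | max

Check, running the answer program on each example:
  [24, 3, 3, -39] -> [24] -> 24
  [-49, -47, -47, -25, 0, -40, -28, 16] -> [0, -40, -28, 16] -> 16
  [-17, 24, -14, 22, -12, -46, -34, 8] -> [24, -14, 22, -12, -46, -34, 8] -> 24
  [-27, -11, -2, 29] -> [-2] -> -2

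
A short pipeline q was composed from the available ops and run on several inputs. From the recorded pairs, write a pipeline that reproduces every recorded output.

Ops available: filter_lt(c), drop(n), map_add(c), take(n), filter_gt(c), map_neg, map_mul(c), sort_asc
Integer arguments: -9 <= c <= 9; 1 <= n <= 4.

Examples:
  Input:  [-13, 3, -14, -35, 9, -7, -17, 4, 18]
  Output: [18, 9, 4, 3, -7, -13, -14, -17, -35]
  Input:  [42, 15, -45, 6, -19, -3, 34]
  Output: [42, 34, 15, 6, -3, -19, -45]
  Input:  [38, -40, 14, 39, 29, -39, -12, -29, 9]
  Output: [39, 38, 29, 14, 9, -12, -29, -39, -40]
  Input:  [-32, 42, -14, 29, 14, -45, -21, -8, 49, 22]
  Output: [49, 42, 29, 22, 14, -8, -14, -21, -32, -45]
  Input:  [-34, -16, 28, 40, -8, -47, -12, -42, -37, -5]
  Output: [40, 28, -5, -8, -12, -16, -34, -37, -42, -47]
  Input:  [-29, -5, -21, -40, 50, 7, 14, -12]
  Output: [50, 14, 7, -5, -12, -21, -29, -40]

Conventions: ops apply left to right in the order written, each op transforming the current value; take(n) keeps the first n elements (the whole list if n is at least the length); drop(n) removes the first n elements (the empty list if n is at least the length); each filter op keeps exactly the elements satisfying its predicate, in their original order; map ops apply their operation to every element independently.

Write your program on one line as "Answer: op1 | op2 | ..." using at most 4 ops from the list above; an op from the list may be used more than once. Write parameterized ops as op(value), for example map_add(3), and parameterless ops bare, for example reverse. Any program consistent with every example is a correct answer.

map_neg | sort_asc | map_neg

Check, running the answer program on each example:
  [-13, 3, -14, -35, 9, -7, -17, 4, 18] -> [13, -3, 14, 35, -9, 7, 17, -4, -18] -> [-18, -9, -4, -3, 7, 13, 14, 17, 35] -> [18, 9, 4, 3, -7, -13, -14, -17, -35]
  [42, 15, -45, 6, -19, -3, 34] -> [-42, -15, 45, -6, 19, 3, -34] -> [-42, -34, -15, -6, 3, 19, 45] -> [42, 34, 15, 6, -3, -19, -45]
  [38, -40, 14, 39, 29, -39, -12, -29, 9] -> [-38, 40, -14, -39, -29, 39, 12, 29, -9] -> [-39, -38, -29, -14, -9, 12, 29, 39, 40] -> [39, 38, 29, 14, 9, -12, -29, -39, -40]
  [-32, 42, -14, 29, 14, -45, -21, -8, 49, 22] -> [32, -42, 14, -29, -14, 45, 21, 8, -49, -22] -> [-49, -42, -29, -22, -14, 8, 14, 21, 32, 45] -> [49, 42, 29, 22, 14, -8, -14, -21, -32, -45]
  [-34, -16, 28, 40, -8, -47, -12, -42, -37, -5] -> [34, 16, -28, -40, 8, 47, 12, 42, 37, 5] -> [-40, -28, 5, 8, 12, 16, 34, 37, 42, 47] -> [40, 28, -5, -8, -12, -16, -34, -37, -42, -47]
  [-29, -5, -21, -40, 50, 7, 14, -12] -> [29, 5, 21, 40, -50, -7, -14, 12] -> [-50, -14, -7, 5, 12, 21, 29, 40] -> [50, 14, 7, -5, -12, -21, -29, -40]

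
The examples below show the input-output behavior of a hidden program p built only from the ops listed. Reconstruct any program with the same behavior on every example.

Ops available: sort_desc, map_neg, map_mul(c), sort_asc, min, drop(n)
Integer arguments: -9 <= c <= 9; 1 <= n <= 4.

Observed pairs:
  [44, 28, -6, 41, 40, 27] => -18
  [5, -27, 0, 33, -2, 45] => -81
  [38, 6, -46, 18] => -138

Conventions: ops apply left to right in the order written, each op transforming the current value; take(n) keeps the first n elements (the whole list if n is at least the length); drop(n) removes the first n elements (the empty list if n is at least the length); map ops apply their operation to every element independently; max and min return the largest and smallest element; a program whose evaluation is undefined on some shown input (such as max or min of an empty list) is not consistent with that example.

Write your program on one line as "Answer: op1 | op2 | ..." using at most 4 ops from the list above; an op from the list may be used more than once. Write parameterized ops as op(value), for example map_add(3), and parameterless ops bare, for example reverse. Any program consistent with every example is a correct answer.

map_neg | map_mul(-3) | min

Check, running the answer program on each example:
  [44, 28, -6, 41, 40, 27] -> [-44, -28, 6, -41, -40, -27] -> [132, 84, -18, 123, 120, 81] -> -18
  [5, -27, 0, 33, -2, 45] -> [-5, 27, 0, -33, 2, -45] -> [15, -81, 0, 99, -6, 135] -> -81
  [38, 6, -46, 18] -> [-38, -6, 46, -18] -> [114, 18, -138, 54] -> -138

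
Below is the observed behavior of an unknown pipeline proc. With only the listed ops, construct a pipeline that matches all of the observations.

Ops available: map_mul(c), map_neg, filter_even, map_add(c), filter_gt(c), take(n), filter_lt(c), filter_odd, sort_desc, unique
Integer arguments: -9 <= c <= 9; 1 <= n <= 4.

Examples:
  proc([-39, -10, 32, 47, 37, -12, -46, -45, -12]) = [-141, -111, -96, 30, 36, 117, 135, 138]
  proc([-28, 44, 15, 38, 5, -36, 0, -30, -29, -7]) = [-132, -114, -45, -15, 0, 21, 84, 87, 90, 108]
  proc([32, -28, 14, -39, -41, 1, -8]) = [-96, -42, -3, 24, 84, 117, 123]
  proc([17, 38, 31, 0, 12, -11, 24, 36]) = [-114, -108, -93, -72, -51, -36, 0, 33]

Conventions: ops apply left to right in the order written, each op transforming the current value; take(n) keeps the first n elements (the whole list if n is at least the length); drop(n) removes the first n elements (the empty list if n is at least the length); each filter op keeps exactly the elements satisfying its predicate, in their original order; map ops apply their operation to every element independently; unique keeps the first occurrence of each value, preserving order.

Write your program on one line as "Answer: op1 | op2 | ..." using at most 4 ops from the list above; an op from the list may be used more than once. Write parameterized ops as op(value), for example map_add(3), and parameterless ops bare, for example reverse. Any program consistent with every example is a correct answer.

map_mul(3) | sort_desc | map_neg | unique

Check, running the answer program on each example:
  [-39, -10, 32, 47, 37, -12, -46, -45, -12] -> [-117, -30, 96, 141, 111, -36, -138, -135, -36] -> [141, 111, 96, -30, -36, -36, -117, -135, -138] -> [-141, -111, -96, 30, 36, 36, 117, 135, 138] -> [-141, -111, -96, 30, 36, 117, 135, 138]
  [-28, 44, 15, 38, 5, -36, 0, -30, -29, -7] -> [-84, 132, 45, 114, 15, -108, 0, -90, -87, -21] -> [132, 114, 45, 15, 0, -21, -84, -87, -90, -108] -> [-132, -114, -45, -15, 0, 21, 84, 87, 90, 108] -> [-132, -114, -45, -15, 0, 21, 84, 87, 90, 108]
  [32, -28, 14, -39, -41, 1, -8] -> [96, -84, 42, -117, -123, 3, -24] -> [96, 42, 3, -24, -84, -117, -123] -> [-96, -42, -3, 24, 84, 117, 123] -> [-96, -42, -3, 24, 84, 117, 123]
  [17, 38, 31, 0, 12, -11, 24, 36] -> [51, 114, 93, 0, 36, -33, 72, 108] -> [114, 108, 93, 72, 51, 36, 0, -33] -> [-114, -108, -93, -72, -51, -36, 0, 33] -> [-114, -108, -93, -72, -51, -36, 0, 33]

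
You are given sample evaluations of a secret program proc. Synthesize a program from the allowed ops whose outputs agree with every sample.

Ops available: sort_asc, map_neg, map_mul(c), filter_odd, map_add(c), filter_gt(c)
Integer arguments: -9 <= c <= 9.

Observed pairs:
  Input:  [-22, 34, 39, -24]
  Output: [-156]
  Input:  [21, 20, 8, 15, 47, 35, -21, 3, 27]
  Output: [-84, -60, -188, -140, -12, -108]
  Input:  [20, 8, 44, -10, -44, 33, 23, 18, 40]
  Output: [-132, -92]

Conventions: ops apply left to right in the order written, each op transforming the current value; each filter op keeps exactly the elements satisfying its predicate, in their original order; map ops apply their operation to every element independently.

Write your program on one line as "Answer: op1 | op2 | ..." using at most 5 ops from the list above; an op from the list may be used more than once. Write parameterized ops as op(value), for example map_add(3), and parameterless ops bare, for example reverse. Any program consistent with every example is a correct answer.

filter_gt(1) | filter_odd | map_neg | map_mul(4)

Check, running the answer program on each example:
  [-22, 34, 39, -24] -> [34, 39] -> [39] -> [-39] -> [-156]
  [21, 20, 8, 15, 47, 35, -21, 3, 27] -> [21, 20, 8, 15, 47, 35, 3, 27] -> [21, 15, 47, 35, 3, 27] -> [-21, -15, -47, -35, -3, -27] -> [-84, -60, -188, -140, -12, -108]
  [20, 8, 44, -10, -44, 33, 23, 18, 40] -> [20, 8, 44, 33, 23, 18, 40] -> [33, 23] -> [-33, -23] -> [-132, -92]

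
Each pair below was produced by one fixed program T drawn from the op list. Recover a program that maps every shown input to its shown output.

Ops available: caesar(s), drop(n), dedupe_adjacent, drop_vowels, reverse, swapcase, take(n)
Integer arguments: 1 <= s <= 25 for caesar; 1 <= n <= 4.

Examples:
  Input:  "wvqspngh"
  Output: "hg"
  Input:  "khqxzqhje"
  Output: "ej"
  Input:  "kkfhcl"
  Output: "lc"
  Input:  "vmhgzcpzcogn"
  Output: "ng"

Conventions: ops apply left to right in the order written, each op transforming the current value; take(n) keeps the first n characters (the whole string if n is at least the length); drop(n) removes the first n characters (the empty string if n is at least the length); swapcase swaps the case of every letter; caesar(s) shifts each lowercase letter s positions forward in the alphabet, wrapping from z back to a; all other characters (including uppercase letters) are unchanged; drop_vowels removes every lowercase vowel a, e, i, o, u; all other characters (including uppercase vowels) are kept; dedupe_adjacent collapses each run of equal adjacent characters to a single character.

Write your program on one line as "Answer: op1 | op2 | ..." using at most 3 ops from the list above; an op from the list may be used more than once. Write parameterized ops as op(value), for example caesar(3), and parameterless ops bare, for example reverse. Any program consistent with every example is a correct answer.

reverse | take(4) | take(2)

Check, running the answer program on each example:
  "wvqspngh" -> "hgnpsqvw" -> "hgnp" -> "hg"
  "khqxzqhje" -> "ejhqzxqhk" -> "ejhq" -> "ej"
  "kkfhcl" -> "lchfkk" -> "lchf" -> "lc"
  "vmhgzcpzcogn" -> "ngoczpczghmv" -> "ngoc" -> "ng"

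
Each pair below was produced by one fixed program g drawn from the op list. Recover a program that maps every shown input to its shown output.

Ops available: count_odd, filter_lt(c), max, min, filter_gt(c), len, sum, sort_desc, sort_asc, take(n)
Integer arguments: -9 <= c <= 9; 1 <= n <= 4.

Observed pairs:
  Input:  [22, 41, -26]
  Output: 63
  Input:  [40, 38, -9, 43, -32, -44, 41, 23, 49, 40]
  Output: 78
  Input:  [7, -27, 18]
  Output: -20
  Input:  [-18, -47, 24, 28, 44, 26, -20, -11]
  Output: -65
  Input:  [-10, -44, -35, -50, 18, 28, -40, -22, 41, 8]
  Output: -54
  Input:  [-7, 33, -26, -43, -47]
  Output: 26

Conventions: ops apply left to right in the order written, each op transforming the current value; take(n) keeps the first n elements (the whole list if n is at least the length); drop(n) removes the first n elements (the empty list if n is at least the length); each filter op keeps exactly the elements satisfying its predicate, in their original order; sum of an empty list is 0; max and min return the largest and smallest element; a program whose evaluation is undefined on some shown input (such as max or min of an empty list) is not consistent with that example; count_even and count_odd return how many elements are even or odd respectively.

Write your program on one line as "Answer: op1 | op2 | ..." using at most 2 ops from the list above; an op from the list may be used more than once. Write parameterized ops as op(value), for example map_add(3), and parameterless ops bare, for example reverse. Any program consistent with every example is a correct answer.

take(2) | sum

Check, running the answer program on each example:
  [22, 41, -26] -> [22, 41] -> 63
  [40, 38, -9, 43, -32, -44, 41, 23, 49, 40] -> [40, 38] -> 78
  [7, -27, 18] -> [7, -27] -> -20
  [-18, -47, 24, 28, 44, 26, -20, -11] -> [-18, -47] -> -65
  [-10, -44, -35, -50, 18, 28, -40, -22, 41, 8] -> [-10, -44] -> -54
  [-7, 33, -26, -43, -47] -> [-7, 33] -> 26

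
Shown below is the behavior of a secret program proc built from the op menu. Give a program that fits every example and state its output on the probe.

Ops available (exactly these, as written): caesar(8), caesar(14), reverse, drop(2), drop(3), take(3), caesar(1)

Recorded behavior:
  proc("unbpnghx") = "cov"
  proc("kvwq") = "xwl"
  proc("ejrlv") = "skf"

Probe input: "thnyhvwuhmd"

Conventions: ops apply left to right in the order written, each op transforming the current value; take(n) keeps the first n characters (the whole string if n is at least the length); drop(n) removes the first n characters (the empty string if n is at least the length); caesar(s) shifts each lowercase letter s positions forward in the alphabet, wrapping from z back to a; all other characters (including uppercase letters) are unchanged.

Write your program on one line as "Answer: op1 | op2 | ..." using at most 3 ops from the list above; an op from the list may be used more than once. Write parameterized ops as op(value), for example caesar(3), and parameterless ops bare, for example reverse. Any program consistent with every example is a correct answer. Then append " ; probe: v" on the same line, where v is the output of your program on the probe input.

caesar(1) | take(3) | reverse ; probe: "oiu"

Check, running the answer program on each example:
  "unbpnghx" -> "vocqohiy" -> "voc" -> "cov"
  "kvwq" -> "lwxr" -> "lwx" -> "xwl"
  "ejrlv" -> "fksmw" -> "fks" -> "skf"
  probe: "thnyhvwuhmd" -> "uioziwxvine" -> "uio" -> "oiu"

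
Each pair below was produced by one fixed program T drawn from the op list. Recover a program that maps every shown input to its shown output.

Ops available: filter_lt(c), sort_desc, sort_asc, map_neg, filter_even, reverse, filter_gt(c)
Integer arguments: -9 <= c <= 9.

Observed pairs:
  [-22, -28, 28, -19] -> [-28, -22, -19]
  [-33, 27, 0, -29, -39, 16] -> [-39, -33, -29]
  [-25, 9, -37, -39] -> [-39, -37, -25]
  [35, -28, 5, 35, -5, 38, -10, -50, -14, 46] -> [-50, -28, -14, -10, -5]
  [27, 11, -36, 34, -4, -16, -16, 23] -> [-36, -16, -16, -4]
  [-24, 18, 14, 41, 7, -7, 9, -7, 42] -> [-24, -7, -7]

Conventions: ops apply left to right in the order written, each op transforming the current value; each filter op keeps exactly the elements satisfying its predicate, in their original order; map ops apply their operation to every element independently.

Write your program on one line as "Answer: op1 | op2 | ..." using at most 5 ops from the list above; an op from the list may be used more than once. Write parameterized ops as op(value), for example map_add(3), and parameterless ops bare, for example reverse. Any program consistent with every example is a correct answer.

sort_asc | filter_lt(2) | reverse | filter_lt(-3) | reverse

Check, running the answer program on each example:
  [-22, -28, 28, -19] -> [-28, -22, -19, 28] -> [-28, -22, -19] -> [-19, -22, -28] -> [-19, -22, -28] -> [-28, -22, -19]
  [-33, 27, 0, -29, -39, 16] -> [-39, -33, -29, 0, 16, 27] -> [-39, -33, -29, 0] -> [0, -29, -33, -39] -> [-29, -33, -39] -> [-39, -33, -29]
  [-25, 9, -37, -39] -> [-39, -37, -25, 9] -> [-39, -37, -25] -> [-25, -37, -39] -> [-25, -37, -39] -> [-39, -37, -25]
  [35, -28, 5, 35, -5, 38, -10, -50, -14, 46] -> [-50, -28, -14, -10, -5, 5, 35, 35, 38, 46] -> [-50, -28, -14, -10, -5] -> [-5, -10, -14, -28, -50] -> [-5, -10, -14, -28, -50] -> [-50, -28, -14, -10, -5]
  [27, 11, -36, 34, -4, -16, -16, 23] -> [-36, -16, -16, -4, 11, 23, 27, 34] -> [-36, -16, -16, -4] -> [-4, -16, -16, -36] -> [-4, -16, -16, -36] -> [-36, -16, -16, -4]
  [-24, 18, 14, 41, 7, -7, 9, -7, 42] -> [-24, -7, -7, 7, 9, 14, 18, 41, 42] -> [-24, -7, -7] -> [-7, -7, -24] -> [-7, -7, -24] -> [-24, -7, -7]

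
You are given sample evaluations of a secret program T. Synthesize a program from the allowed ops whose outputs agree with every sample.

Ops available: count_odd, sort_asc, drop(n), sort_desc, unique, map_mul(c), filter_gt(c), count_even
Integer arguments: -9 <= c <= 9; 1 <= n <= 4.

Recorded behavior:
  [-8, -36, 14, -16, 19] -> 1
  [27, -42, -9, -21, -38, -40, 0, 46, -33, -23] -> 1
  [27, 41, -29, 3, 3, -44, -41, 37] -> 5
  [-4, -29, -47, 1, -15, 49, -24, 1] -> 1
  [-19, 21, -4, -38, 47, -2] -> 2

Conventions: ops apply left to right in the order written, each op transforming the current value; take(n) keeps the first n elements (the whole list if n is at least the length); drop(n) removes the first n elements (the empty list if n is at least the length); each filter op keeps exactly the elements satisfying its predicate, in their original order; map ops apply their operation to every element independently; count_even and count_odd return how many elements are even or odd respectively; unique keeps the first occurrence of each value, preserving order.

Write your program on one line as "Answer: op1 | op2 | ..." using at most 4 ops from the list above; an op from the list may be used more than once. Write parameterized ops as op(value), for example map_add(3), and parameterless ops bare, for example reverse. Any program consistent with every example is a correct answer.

sort_asc | filter_gt(1) | count_odd

Check, running the answer program on each example:
  [-8, -36, 14, -16, 19] -> [-36, -16, -8, 14, 19] -> [14, 19] -> 1
  [27, -42, -9, -21, -38, -40, 0, 46, -33, -23] -> [-42, -40, -38, -33, -23, -21, -9, 0, 27, 46] -> [27, 46] -> 1
  [27, 41, -29, 3, 3, -44, -41, 37] -> [-44, -41, -29, 3, 3, 27, 37, 41] -> [3, 3, 27, 37, 41] -> 5
  [-4, -29, -47, 1, -15, 49, -24, 1] -> [-47, -29, -24, -15, -4, 1, 1, 49] -> [49] -> 1
  [-19, 21, -4, -38, 47, -2] -> [-38, -19, -4, -2, 21, 47] -> [21, 47] -> 2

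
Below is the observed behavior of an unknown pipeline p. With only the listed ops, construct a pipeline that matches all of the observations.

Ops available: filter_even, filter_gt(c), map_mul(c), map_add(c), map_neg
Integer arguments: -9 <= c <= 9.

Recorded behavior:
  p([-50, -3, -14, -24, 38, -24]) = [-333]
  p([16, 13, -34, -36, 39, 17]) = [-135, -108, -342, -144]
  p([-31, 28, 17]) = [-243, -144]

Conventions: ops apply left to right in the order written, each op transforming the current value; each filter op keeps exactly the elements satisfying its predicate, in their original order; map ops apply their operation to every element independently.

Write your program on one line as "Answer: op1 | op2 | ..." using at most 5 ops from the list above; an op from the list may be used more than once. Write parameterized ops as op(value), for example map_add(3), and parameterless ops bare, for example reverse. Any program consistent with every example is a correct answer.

map_add(3) | map_add(-6) | filter_gt(8) | map_add(2) | map_mul(-9)

Check, running the answer program on each example:
  [-50, -3, -14, -24, 38, -24] -> [-47, 0, -11, -21, 41, -21] -> [-53, -6, -17, -27, 35, -27] -> [35] -> [37] -> [-333]
  [16, 13, -34, -36, 39, 17] -> [19, 16, -31, -33, 42, 20] -> [13, 10, -37, -39, 36, 14] -> [13, 10, 36, 14] -> [15, 12, 38, 16] -> [-135, -108, -342, -144]
  [-31, 28, 17] -> [-28, 31, 20] -> [-34, 25, 14] -> [25, 14] -> [27, 16] -> [-243, -144]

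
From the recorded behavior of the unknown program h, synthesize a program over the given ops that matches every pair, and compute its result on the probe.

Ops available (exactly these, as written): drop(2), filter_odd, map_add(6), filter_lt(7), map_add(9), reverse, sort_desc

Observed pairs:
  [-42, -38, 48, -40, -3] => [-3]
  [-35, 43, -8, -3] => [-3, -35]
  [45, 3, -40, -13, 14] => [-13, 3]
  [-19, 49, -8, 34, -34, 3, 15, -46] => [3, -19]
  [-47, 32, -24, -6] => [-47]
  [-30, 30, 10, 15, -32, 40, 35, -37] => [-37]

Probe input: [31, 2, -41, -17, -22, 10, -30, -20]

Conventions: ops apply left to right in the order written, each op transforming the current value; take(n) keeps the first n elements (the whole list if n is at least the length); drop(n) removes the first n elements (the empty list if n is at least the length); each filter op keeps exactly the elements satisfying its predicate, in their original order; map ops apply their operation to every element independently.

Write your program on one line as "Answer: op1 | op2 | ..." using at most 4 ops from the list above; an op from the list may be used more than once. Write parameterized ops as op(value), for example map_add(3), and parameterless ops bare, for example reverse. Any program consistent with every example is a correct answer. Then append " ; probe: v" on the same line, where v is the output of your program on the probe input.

filter_lt(7) | reverse | filter_odd ; probe: [-17, -41]

Check, running the answer program on each example:
  [-42, -38, 48, -40, -3] -> [-42, -38, -40, -3] -> [-3, -40, -38, -42] -> [-3]
  [-35, 43, -8, -3] -> [-35, -8, -3] -> [-3, -8, -35] -> [-3, -35]
  [45, 3, -40, -13, 14] -> [3, -40, -13] -> [-13, -40, 3] -> [-13, 3]
  [-19, 49, -8, 34, -34, 3, 15, -46] -> [-19, -8, -34, 3, -46] -> [-46, 3, -34, -8, -19] -> [3, -19]
  [-47, 32, -24, -6] -> [-47, -24, -6] -> [-6, -24, -47] -> [-47]
  [-30, 30, 10, 15, -32, 40, 35, -37] -> [-30, -32, -37] -> [-37, -32, -30] -> [-37]
  probe: [31, 2, -41, -17, -22, 10, -30, -20] -> [2, -41, -17, -22, -30, -20] -> [-20, -30, -22, -17, -41, 2] -> [-17, -41]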